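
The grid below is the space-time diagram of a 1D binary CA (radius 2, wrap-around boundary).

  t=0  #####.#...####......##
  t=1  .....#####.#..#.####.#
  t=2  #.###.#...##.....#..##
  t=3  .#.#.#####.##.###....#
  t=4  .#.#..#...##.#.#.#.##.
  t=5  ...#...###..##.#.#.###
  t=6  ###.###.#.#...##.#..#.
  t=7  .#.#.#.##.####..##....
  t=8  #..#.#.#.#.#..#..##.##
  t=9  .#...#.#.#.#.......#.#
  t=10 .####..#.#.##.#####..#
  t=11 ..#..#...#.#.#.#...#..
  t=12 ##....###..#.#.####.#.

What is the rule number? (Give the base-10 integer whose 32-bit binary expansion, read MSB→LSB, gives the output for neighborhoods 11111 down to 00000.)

  ##### -> .   bit 31 = 0  t=0,i=0
  ####. -> .   bit 30 = 0  t=0,i=3
  ###.# -> .   bit 29 = 0  t=0,i=4
  ###.. -> .   bit 28 = 0  t=0,i=13
  ##.## -> #   bit 27 = 1  t=2,i=1
  ##.#. -> #   bit 26 = 1  t=0,i=5
  ##..# -> #   bit 25 = 1  t=4,i=21
  ##... -> #   bit 24 = 1  t=0,i=14
  #.### -> .   bit 23 = 0  t=1,i=16
  #.##. -> #   bit 22 = 1  t=3,i=11
  #.#.# -> #   bit 21 = 1  t=3,i=1
  #.#.. -> #   bit 20 = 1  t=0,i=6
  #..## -> .   bit 19 = 0  t=2,i=19
  #..#. -> .   bit 18 = 0  t=1,i=13
  #...# -> #   bit 17 = 1  t=0,i=8
  #.... -> .   bit 16 = 0  t=0,i=15
  .#### -> #   bit 15 = 1  t=0,i=11
  .###. -> #   bit 14 = 1  t=2,i=3
  .##.# -> .   bit 13 = 0  t=3,i=12
  .##.. -> #   bit 12 = 1  t=2,i=11
  .#.## -> .   bit 11 = 0  t=1,i=15
  .#.#. -> .   bit 10 = 0  t=3,i=0
  .#..# -> .   bit 9 = 0  t=1,i=12
  .#... -> #   bit 8 = 1  t=0,i=7
  ..### -> .   bit 7 = 0  t=0,i=10
  ..##. -> .   bit 6 = 0  t=2,i=10
  ..#.# -> .   bit 5 = 0  t=1,i=14
  ..#.. -> .   bit 4 = 0  t=2,i=17
  ...## -> #   bit 3 = 1  t=0,i=9
  ...#. -> #   bit 2 = 1  t=2,i=16
  ....# -> #   bit 1 = 1  t=0,i=18
  ..... -> #   bit 0 = 1  t=0,i=16
  bits 00001111011100101101000100001111 = 259182863

259182863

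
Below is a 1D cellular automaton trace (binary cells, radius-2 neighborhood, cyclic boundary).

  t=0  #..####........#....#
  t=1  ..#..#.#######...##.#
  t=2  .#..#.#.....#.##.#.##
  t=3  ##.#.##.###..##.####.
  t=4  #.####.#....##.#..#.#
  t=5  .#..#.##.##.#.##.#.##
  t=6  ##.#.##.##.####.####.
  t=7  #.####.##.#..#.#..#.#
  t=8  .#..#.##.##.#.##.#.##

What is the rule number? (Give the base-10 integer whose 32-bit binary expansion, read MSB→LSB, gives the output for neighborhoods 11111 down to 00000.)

  ##### -> .   bit 31 = 0  t=1,i=9
  ####. -> #   bit 30 = 1  t=0,i=5
  ###.# -> .   bit 29 = 0  t=3,i=19
  ###.. -> .   bit 28 = 0  t=0,i=6
  ##.## -> #   bit 27 = 1  t=3,i=7
  ##.#. -> #   bit 26 = 1  t=1,i=19
  ##..# -> .   bit 25 = 0  t=0,i=1
  ##... -> #   bit 24 = 1  t=0,i=7
  #.### -> .   bit 23 = 0  t=1,i=7
  #.##. -> #   bit 22 = 1  t=2,i=14
  #.#.# -> #   bit 21 = 1  t=2,i=17
  #.#.. -> #   bit 20 = 1  t=1,i=20
  #..## -> #   bit 19 = 1  t=0,i=2
  #..#. -> #   bit 18 = 1  t=1,i=1
  #...# -> #   bit 17 = 1  t=1,i=15
  #.... -> #   bit 16 = 1  t=0,i=8
  .#### -> .   bit 15 = 0  t=0,i=4
  .###. -> .   bit 14 = 0  t=3,i=9
  .##.# -> .   bit 13 = 0  t=1,i=18
  .##.. -> .   bit 12 = 0  t=0,i=0
  .#.## -> #   bit 11 = 1  t=1,i=6
  .#.#. -> #   bit 10 = 1  t=2,i=5
  .#..# -> .   bit 9 = 0  t=1,i=0
  .#... -> .   bit 8 = 0  t=0,i=16
  ..### -> .   bit 7 = 0  t=0,i=3
  ..##. -> #   bit 6 = 1  t=0,i=20
  ..#.# -> .   bit 5 = 0  t=1,i=5
  ..#.. -> .   bit 4 = 0  t=0,i=15
  ...## -> .   bit 3 = 0  t=0,i=19
  ...#. -> .   bit 2 = 0  t=0,i=14
  ....# -> #   bit 1 = 1  t=0,i=13
  ..... -> #   bit 0 = 1  t=0,i=9
  bits 01001101011111110000110001000011 = 1300171843

1300171843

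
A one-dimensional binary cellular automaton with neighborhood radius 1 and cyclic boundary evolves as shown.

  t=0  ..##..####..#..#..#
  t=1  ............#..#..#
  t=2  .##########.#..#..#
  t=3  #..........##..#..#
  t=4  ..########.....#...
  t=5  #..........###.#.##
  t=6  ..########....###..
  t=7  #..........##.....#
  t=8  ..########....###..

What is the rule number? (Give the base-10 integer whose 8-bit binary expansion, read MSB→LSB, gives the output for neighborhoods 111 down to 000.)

  ### -> .   bit 7 = 0  t=0,i=7
  ##. -> .   bit 6 = 0  t=0,i=3
  #.# -> #   bit 5 = 1  t=2,i=0
  #.. -> .   bit 4 = 0  t=0,i=0
  .## -> .   bit 3 = 0  t=0,i=2
  .#. -> #   bit 2 = 1  t=0,i=12
  ..# -> .   bit 1 = 0  t=0,i=1
  ... -> #   bit 0 = 1  t=1,i=1
  bits 00100101 = 37

37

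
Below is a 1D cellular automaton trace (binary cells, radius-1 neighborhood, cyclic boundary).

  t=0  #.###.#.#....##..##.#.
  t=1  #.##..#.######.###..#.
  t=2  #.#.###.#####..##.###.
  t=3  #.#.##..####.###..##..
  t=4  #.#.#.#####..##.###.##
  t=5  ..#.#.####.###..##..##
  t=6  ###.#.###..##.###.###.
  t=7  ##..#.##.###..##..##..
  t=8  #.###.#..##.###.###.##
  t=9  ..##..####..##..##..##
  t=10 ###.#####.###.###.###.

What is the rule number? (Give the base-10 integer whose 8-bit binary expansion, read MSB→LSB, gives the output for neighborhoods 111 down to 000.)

159

  ### -> #   bit 7 = 1  t=0,i=3
  ##. -> .   bit 6 = 0  t=0,i=4
  #.# -> .   bit 5 = 0  t=0,i=1
  #.. -> #   bit 4 = 1  t=0,i=9
  .## -> #   bit 3 = 1  t=0,i=2
  .#. -> #   bit 2 = 1  t=0,i=0
  ..# -> #   bit 1 = 1  t=0,i=12
  ... -> #   bit 0 = 1  t=0,i=10
  bits 10011111 = 159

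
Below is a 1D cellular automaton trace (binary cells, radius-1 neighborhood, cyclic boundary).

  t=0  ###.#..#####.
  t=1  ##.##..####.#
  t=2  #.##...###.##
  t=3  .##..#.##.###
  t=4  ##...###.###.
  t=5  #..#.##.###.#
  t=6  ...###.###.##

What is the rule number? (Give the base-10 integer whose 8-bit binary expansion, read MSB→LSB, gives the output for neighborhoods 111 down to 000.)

173

  [7] ### => #  t=0,i=1
  [6] ##. => .  t=0,i=2
  [5] #.# => #  t=0,i=3
  [4] #.. => .  t=0,i=5
  [3] .## => #  t=0,i=0
  [2] .#. => #  t=0,i=4
  [1] ..# => .  t=0,i=6
  [0] ... => #  t=2,i=5
  bits 10101101 = 173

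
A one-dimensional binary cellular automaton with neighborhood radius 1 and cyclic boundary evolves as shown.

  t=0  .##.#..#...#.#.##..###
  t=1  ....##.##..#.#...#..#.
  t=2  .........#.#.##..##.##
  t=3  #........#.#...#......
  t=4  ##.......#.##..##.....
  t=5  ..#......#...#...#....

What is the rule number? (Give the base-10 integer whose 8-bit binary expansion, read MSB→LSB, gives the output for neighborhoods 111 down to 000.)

  nb ###: next=#  (t=0,i=20, bit7=1)
  nb ##.: next=.  (t=0,i=2, bit6=0)
  nb #.#: next=.  (t=0,i=0, bit5=0)
  nb #..: next=#  (t=0,i=5, bit4=1)
  nb .##: next=.  (t=0,i=1, bit3=0)
  nb .#.: next=#  (t=0,i=4, bit2=1)
  nb ..#: next=.  (t=0,i=6, bit1=0)
  nb ...: next=.  (t=0,i=9, bit0=0)
  bits 10010100 = 148

148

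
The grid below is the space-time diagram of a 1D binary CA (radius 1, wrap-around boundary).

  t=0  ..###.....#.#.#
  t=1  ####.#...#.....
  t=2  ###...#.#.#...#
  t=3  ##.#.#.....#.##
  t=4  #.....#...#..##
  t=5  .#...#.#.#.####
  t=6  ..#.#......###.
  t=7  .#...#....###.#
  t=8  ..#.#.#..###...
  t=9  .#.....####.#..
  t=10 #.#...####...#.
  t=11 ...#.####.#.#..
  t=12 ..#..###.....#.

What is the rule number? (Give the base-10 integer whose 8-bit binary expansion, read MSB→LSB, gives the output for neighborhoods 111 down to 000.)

154

  ###|#  b7=1 t=0,i=3
  ##.|.  b6=0 t=0,i=4
  #.#|.  b5=0 t=0,i=11
  #..|#  b4=1 t=0,i=0
  .##|#  b3=1 t=0,i=2
  .#.|.  b2=0 t=0,i=10
  ..#|#  b1=1 t=0,i=1
  ...|.  b0=0 t=0,i=6
  bits 10011010 = 154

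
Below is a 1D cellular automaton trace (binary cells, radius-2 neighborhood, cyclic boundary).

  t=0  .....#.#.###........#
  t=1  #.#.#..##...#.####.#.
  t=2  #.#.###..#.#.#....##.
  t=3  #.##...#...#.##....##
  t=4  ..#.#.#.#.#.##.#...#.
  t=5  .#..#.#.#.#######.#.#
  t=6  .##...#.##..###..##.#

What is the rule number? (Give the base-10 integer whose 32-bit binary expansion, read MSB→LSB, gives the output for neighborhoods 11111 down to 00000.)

  [31] ##### => #  t=5,i=12
  [30] ####. => .  t=1,i=16
  [29] ###.# => .  t=1,i=17
  [28] ###.. => .  t=0,i=11
  [27] ##.## => .  t=3,i=1
  [26] ##.#. => #  t=1,i=18
  [25] ##..# => #  t=2,i=7
  [24] ##... => #  t=0,i=12
  [23] #.### => .  t=0,i=9
  [22] #.##. => #  t=3,i=2
  [21] #.#.# => #  t=0,i=7
  [20] #.#.. => #  t=1,i=4
  [19] #..## => #  t=1,i=6
  [18] #..#. => .  t=2,i=8
  [17] #...# => .  t=1,i=10
  [16] #.... => .  t=0,i=1
  [15] .#### => .  t=1,i=15
  [14] .###. => .  t=0,i=10
  [13] .##.# => #  t=2,i=19
  [12] .##.. => .  t=1,i=8
  [11] .#.## => #  t=0,i=8
  [10] .#.#. => .  t=0,i=6
  [9] .#..# => #  t=1,i=5
  [8] .#... => #  t=0,i=0
  [7] ..### => #  t=3,i=19
  [6] ..##. => .  t=1,i=7
  [5] ..#.# => .  t=0,i=5
  [4] ..#.. => .  t=0,i=20
  [3] ...## => .  t=2,i=17
  [2] ...#. => #  t=0,i=4
  [1] ....# => .  t=0,i=3
  [0] ..... => #  t=0,i=2
  bits 10000111011110000010101110000101 = 2272799621

2272799621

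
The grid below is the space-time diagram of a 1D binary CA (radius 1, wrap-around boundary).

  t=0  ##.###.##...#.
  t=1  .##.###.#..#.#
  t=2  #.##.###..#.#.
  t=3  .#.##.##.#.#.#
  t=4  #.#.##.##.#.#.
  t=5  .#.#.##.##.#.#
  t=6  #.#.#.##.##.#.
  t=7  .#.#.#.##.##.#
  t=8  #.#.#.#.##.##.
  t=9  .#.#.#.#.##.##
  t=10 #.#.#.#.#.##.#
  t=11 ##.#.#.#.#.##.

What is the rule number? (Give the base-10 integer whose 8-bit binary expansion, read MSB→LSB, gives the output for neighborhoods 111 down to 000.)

226

  [7] ### => #  t=0,i=4
  [6] ##. => #  t=0,i=1
  [5] #.# => #  t=0,i=2
  [4] #.. => .  t=0,i=9
  [3] .## => .  t=0,i=0
  [2] .#. => .  t=0,i=12
  [1] ..# => #  t=0,i=11
  [0] ... => .  t=0,i=10
  bits 11100010 = 226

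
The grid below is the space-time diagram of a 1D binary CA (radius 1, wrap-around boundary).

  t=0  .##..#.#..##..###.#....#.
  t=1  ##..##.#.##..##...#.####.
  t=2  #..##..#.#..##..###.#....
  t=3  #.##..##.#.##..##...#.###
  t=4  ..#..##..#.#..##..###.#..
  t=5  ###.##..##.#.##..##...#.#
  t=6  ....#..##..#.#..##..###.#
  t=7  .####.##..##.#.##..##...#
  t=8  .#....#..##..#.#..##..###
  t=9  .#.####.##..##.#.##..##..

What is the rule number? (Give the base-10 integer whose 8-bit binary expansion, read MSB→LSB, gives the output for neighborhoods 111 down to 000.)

15

  [7] ### => .  t=0,i=15
  [6] ##. => .  t=0,i=2
  [5] #.# => .  t=0,i=6
  [4] #.. => .  t=0,i=3
  [3] .## => #  t=0,i=1
  [2] .#. => #  t=0,i=5
  [1] ..# => #  t=0,i=0
  [0] ... => #  t=0,i=20
  bits 00001111 = 15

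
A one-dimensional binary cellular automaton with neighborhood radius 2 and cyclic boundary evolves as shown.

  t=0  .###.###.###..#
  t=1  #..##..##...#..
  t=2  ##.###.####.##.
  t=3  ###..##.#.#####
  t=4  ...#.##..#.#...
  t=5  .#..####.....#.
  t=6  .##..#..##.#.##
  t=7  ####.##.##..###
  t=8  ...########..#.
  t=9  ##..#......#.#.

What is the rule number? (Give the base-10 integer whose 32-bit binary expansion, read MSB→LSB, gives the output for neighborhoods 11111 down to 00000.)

  ##### -> .   bit 31 = 0  t=3,i=0
  ####. -> .   bit 30 = 0  t=2,i=9
  ###.# -> #   bit 29 = 1  t=0,i=3
  ###.. -> .   bit 28 = 0  t=0,i=11
  ##.## -> #   bit 27 = 1  t=0,i=4
  ##.#. -> .   bit 26 = 0  t=3,i=7
  ##..# -> #   bit 25 = 1  t=0,i=12
  ##... -> #   bit 24 = 1  t=1,i=9
  #.### -> .   bit 23 = 0  t=0,i=1
  #.##. -> #   bit 22 = 1  t=2,i=0
  #.#.# -> .   bit 21 = 0  t=3,i=8
  #.#.. -> .   bit 20 = 0  t=4,i=11
  #..## -> .   bit 19 = 0  t=1,i=2
  #..#. -> .   bit 18 = 0  t=0,i=13
  #...# -> #   bit 17 = 1  t=1,i=10
  #.... -> #   bit 16 = 1  t=4,i=13
  .#### -> #   bit 15 = 1  t=2,i=8
  .###. -> .   bit 14 = 0  t=0,i=2
  .##.# -> #   bit 13 = 1  t=2,i=1
  .##.. -> #   bit 12 = 1  t=1,i=4
  .#.## -> #   bit 11 = 1  t=0,i=0
  .#.#. -> .   bit 10 = 0  t=4,i=10
  .#..# -> #   bit 9 = 1  t=1,i=1
  .#... -> .   bit 8 = 0  t=4,i=12
  ..### -> .   bit 7 = 0  t=5,i=4
  ..##. -> #   bit 6 = 1  t=1,i=3
  ..#.# -> .   bit 5 = 0  t=0,i=14
  ..#.. -> #   bit 4 = 1  t=1,i=0
  ...## -> .   bit 3 = 0  t=8,i=2
  ...#. -> .   bit 2 = 0  t=1,i=11
  ....# -> #   bit 1 = 1  t=4,i=1
  ..... -> .   bit 0 = 0  t=4,i=0
  bits 00101011010000111011101001010010 = 725858898

725858898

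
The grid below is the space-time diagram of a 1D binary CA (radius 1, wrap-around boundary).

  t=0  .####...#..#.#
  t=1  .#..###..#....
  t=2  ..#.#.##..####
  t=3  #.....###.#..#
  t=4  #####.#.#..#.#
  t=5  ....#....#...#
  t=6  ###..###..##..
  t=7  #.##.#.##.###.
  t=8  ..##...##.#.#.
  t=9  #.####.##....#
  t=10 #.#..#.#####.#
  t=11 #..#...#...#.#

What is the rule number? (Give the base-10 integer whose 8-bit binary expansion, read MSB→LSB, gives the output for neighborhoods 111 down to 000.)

  ### -> .   bit 7 = 0  t=0,i=2
  ##. -> #   bit 6 = 1  t=0,i=4
  #.# -> .   bit 5 = 0  t=0,i=0
  #.. -> #   bit 4 = 1  t=0,i=5
  .## -> #   bit 3 = 1  t=0,i=1
  .#. -> .   bit 2 = 0  t=0,i=8
  ..# -> .   bit 1 = 0  t=0,i=7
  ... -> #   bit 0 = 1  t=0,i=6
  bits 01011001 = 89

89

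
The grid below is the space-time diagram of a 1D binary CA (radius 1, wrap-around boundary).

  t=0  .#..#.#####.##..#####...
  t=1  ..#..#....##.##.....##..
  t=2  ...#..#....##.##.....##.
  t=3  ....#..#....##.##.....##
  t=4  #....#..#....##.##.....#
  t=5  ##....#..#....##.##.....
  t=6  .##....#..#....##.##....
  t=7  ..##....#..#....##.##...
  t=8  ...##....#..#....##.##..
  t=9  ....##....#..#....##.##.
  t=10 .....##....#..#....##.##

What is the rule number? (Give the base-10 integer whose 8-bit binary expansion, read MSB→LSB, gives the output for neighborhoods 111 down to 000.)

112

  ###|.  b7=0 t=0,i=7
  ##.|#  b6=1 t=0,i=10
  #.#|#  b5=1 t=0,i=5
  #..|#  b4=1 t=0,i=2
  .##|.  b3=0 t=0,i=6
  .#.|.  b2=0 t=0,i=1
  ..#|.  b1=0 t=0,i=0
  ...|.  b0=0 t=0,i=22
  bits 01110000 = 112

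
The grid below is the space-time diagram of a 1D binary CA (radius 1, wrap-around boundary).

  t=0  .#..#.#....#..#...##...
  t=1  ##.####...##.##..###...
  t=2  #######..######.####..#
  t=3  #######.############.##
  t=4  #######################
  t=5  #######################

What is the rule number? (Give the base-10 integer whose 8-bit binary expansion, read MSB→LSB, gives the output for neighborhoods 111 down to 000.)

238

  ###|#  b7=1 t=1,i=4
  ##.|#  b6=1 t=0,i=19
  #.#|#  b5=1 t=0,i=5
  #..|.  b4=0 t=0,i=2
  .##|#  b3=1 t=0,i=18
  .#.|#  b2=1 t=0,i=1
  ..#|#  b1=1 t=0,i=0
  ...|.  b0=0 t=0,i=8
  bits 11101110 = 238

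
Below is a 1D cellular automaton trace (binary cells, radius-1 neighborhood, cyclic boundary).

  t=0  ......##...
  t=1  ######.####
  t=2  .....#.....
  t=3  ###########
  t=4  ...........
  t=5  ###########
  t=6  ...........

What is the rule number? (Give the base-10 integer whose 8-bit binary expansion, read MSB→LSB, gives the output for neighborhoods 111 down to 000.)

  [7] ### => .  t=1,i=0
  [6] ##. => #  t=0,i=7
  [5] #.# => .  t=1,i=6
  [4] #.. => #  t=0,i=8
  [3] .## => .  t=0,i=6
  [2] .#. => #  t=2,i=5
  [1] ..# => #  t=0,i=5
  [0] ... => #  t=0,i=0
  bits 01010111 = 87

87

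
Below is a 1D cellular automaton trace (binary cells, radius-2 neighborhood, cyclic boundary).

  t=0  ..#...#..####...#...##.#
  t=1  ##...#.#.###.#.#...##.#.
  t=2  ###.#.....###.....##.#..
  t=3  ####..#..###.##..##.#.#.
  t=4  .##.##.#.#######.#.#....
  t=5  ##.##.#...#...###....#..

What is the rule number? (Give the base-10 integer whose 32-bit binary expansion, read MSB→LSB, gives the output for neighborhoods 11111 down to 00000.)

  ##### -> .   bit 31 = 0  t=4,i=11
  ####. -> #   bit 30 = 1  t=0,i=11
  ###.# -> #   bit 29 = 1  t=1,i=11
  ###.. -> .   bit 28 = 0  t=0,i=12
  ##.## -> #   bit 27 = 1  t=3,i=12
  ##.#. -> #   bit 26 = 1  t=0,i=22
  ##..# -> #   bit 25 = 1  t=3,i=4
  ##... -> #   bit 24 = 1  t=0,i=13
  #.### -> .   bit 23 = 0  t=1,i=9
  #.##. -> #   bit 22 = 1  t=1,i=0
  #.#.# -> .   bit 21 = 0  t=1,i=7
  #.#.. -> .   bit 20 = 0  t=0,i=23
  #..## -> .   bit 19 = 0  t=0,i=8
  #..#. -> #   bit 18 = 1  t=0,i=1
  #...# -> .   bit 17 = 0  t=0,i=4
  #.... -> #   bit 16 = 1  t=2,i=6
  .#### -> #   bit 15 = 1  t=0,i=10
  .###. -> #   bit 14 = 1  t=1,i=10
  .##.# -> .   bit 13 = 0  t=0,i=21
  .##.. -> #   bit 12 = 1  t=1,i=1
  .#.## -> .   bit 11 = 0  t=1,i=8
  .#.#. -> .   bit 10 = 0  t=1,i=6
  .#..# -> #   bit 9 = 1  t=0,i=0
  .#... -> .   bit 8 = 0  t=0,i=3
  ..### -> #   bit 7 = 1  t=0,i=9
  ..##. -> #   bit 6 = 1  t=0,i=20
  ..#.# -> .   bit 5 = 0  t=1,i=5
  ..#.. -> .   bit 4 = 0  t=0,i=2
  ...## -> #   bit 3 = 1  t=0,i=19
  ...#. -> #   bit 2 = 1  t=0,i=5
  ....# -> .   bit 1 = 0  t=2,i=8
  ..... -> .   bit 0 = 0  t=2,i=7
  bits 01101111010001011101001011001100 = 1866846924

1866846924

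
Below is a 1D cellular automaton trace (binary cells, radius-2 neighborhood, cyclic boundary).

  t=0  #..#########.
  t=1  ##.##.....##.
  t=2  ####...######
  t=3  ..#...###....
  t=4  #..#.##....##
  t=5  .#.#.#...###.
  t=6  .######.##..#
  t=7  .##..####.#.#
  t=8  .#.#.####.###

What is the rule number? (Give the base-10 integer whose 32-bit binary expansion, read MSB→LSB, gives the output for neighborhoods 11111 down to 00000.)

  nb #####: next=.  (t=0,i=5, bit31=0)
  nb ####.: next=#  (t=0,i=10, bit30=1)
  nb ###.#: next=#  (t=0,i=11, bit29=1)
  nb ###..: next=.  (t=2,i=3, bit28=0)
  nb ##.##: next=#  (t=1,i=2, bit27=1)
  nb ##.#.: next=.  (t=0,i=12, bit26=0)
  nb ##..#: next=#  (t=4,i=1, bit25=1)
  nb ##...: next=.  (t=1,i=5, bit24=0)
  nb #.###: next=#  (t=6,i=1, bit23=1)
  nb #.##.: next=#  (t=1,i=0, bit22=1)
  nb #.#.#: next=#  (t=5,i=3, bit21=1)
  nb #.#..: next=#  (t=0,i=0, bit20=1)
  nb #..##: next=.  (t=0,i=2, bit19=0)
  nb #..#.: next=.  (t=4,i=2, bit18=0)
  nb #...#: next=.  (t=2,i=5, bit17=0)
  nb #....: next=.  (t=1,i=6, bit16=0)
  nb .####: next=#  (t=0,i=4, bit15=1)
  nb .###.: next=.  (t=3,i=7, bit14=0)
  nb .##.#: next=#  (t=1,i=1, bit13=1)
  nb .##..: next=.  (t=1,i=4, bit12=0)
  nb .#.##: next=.  (t=4,i=4, bit11=0)
  nb .#.#.: next=#  (t=5,i=2, bit10=1)
  nb .#..#: next=#  (t=0,i=1, bit9=1)
  nb .#...: next=#  (t=3,i=3, bit8=1)
  nb ..###: next=#  (t=0,i=3, bit7=1)
  nb ..##.: next=#  (t=1,i=10, bit6=1)
  nb ..#.#: next=#  (t=4,i=3, bit5=1)
  nb ..#..: next=.  (t=3,i=2, bit4=0)
  nb ...##: next=#  (t=1,i=9, bit3=1)
  nb ...#.: next=.  (t=3,i=1, bit2=0)
  nb ....#: next=#  (t=1,i=8, bit1=1)
  nb .....: next=#  (t=1,i=7, bit0=1)
  bits 01101010111100001010011111101011 = 1794156523

1794156523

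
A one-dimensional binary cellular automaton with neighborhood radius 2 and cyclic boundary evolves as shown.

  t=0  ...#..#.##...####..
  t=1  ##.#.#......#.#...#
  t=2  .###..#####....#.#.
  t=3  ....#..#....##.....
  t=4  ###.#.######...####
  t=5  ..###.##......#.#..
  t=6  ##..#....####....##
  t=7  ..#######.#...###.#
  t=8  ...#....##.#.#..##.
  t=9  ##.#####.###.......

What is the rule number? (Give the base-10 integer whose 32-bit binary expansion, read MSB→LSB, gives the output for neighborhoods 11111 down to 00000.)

648388891

  [31] ##### => .  t=2,i=8
  [30] ####. => .  t=0,i=15
  [29] ###.# => #  t=1,i=1
  [28] ###.. => .  t=0,i=16
  [27] ##.## => .  t=5,i=5
  [26] ##.#. => #  t=1,i=2
  [25] ##..# => #  t=2,i=4
  [24] ##... => .  t=0,i=10
  [23] #.### => #  t=4,i=6
  [22] #.##. => .  t=0,i=8
  [21] #.#.# => #  t=1,i=3
  [20] #.#.. => .  t=1,i=5
  [19] #..## => .  t=2,i=0
  [18] #..#. => #  t=0,i=5
  [17] #...# => .  t=0,i=11
  [16] #.... => #  t=0,i=18
  [15] .#### => #  t=0,i=14
  [14] .###. => .  t=1,i=0
  [13] .##.# => #  t=8,i=9
  [12] .##.. => .  t=0,i=9
  [11] .#.## => .  t=0,i=7
  [10] .#.#. => .  t=1,i=4
  [9] .#..# => .  t=0,i=4
  [8] .#... => #  t=1,i=6
  [7] ..### => .  t=0,i=13
  [6] ..##. => .  t=3,i=12
  [5] ..#.# => .  t=0,i=6
  [4] ..#.. => #  t=0,i=3
  [3] ...## => #  t=0,i=12
  [2] ...#. => .  t=0,i=2
  [1] ....# => #  t=0,i=1
  [0] ..... => #  t=0,i=0
  bits 00100110101001011010000100011011 = 648388891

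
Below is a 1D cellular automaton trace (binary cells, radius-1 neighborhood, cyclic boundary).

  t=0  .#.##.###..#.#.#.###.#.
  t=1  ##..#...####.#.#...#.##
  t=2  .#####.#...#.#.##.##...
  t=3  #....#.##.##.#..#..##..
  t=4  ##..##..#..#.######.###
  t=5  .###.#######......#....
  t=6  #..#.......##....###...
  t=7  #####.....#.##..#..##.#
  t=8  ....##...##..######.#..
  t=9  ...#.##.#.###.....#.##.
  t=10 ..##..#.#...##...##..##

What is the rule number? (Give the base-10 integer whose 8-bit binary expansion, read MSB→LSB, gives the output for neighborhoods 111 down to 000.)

86

  nb ###: next=.  (t=0,i=7, bit7=0)
  nb ##.: next=#  (t=0,i=4, bit6=1)
  nb #.#: next=.  (t=0,i=2, bit5=0)
  nb #..: next=#  (t=0,i=9, bit4=1)
  nb .##: next=.  (t=0,i=3, bit3=0)
  nb .#.: next=#  (t=0,i=1, bit2=1)
  nb ..#: next=#  (t=0,i=0, bit1=1)
  nb ...: next=.  (t=1,i=6, bit0=0)
  bits 01010110 = 86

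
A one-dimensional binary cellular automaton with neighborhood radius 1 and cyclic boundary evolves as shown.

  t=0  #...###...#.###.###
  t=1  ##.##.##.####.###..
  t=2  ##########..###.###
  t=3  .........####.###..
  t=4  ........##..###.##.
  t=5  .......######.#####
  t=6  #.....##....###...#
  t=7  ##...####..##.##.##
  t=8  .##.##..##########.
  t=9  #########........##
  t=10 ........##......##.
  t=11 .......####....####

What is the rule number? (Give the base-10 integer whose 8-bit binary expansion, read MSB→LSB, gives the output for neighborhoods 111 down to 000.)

126

  [7] ### => .  t=0,i=5
  [6] ##. => #  t=0,i=0
  [5] #.# => #  t=0,i=11
  [4] #.. => #  t=0,i=1
  [3] .## => #  t=0,i=4
  [2] .#. => #  t=0,i=10
  [1] ..# => #  t=0,i=3
  [0] ... => .  t=0,i=2
  bits 01111110 = 126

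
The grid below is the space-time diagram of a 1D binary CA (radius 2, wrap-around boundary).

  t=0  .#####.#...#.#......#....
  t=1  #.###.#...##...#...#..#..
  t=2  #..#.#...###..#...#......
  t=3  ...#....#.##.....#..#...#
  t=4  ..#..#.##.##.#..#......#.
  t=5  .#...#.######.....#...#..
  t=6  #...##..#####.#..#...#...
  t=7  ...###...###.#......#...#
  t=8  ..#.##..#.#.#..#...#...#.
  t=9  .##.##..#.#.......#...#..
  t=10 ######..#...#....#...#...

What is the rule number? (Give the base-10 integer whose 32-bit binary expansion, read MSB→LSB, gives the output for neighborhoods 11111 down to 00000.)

3697406060

  nb #####: next=#  (t=0,i=3, bit31=1)
  nb ####.: next=#  (t=0,i=4, bit30=1)
  nb ###.#: next=.  (t=0,i=5, bit29=0)
  nb ###..: next=#  (t=2,i=11, bit28=1)
  nb ##.##: next=#  (t=4,i=9, bit27=1)
  nb ##.#.: next=#  (t=0,i=6, bit26=1)
  nb ##..#: next=.  (t=2,i=12, bit25=0)
  nb ##...: next=.  (t=1,i=12, bit24=0)
  nb #.###: next=.  (t=1,i=2, bit23=0)
  nb #.##.: next=#  (t=3,i=10, bit22=1)
  nb #.#.#: next=#  (t=8,i=10, bit21=1)
  nb #.#..: next=.  (t=0,i=7, bit20=0)
  nb #..##: next=.  (t=6,i=7, bit19=0)
  nb #..#.: next=.  (t=1,i=21, bit18=0)
  nb #...#: next=.  (t=0,i=9, bit17=0)
  nb #....: next=#  (t=0,i=15, bit16=1)
  nb .####: next=#  (t=0,i=2, bit15=1)
  nb .###.: next=#  (t=1,i=3, bit14=1)
  nb .##.#: next=#  (t=4,i=8, bit13=1)
  nb .##..: next=#  (t=1,i=11, bit12=1)
  nb .#.##: next=.  (t=1,i=1, bit11=0)
  nb .#.#.: next=.  (t=0,i=12, bit10=0)
  nb .#..#: next=.  (t=1,i=20, bit9=0)
  nb .#...: next=.  (t=0,i=8, bit8=0)
  nb ..###: next=.  (t=0,i=1, bit7=0)
  nb ..##.: next=#  (t=1,i=10, bit6=1)
  nb ..#.#: next=#  (t=0,i=11, bit5=1)
  nb ..#..: next=.  (t=0,i=20, bit4=0)
  nb ...##: next=#  (t=0,i=0, bit3=1)
  nb ...#.: next=#  (t=0,i=10, bit2=1)
  nb ....#: next=.  (t=0,i=18, bit1=0)
  nb .....: next=.  (t=0,i=16, bit0=0)
  bits 11011100011000011111000001101100 = 3697406060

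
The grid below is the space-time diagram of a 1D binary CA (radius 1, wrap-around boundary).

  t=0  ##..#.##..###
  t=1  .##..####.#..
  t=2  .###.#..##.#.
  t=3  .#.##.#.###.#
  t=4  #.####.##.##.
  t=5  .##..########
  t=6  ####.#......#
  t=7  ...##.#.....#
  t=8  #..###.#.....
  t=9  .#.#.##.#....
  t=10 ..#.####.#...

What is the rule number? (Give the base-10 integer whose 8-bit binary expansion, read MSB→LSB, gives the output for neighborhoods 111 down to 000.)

  ### -> .   bit 7 = 0  t=0,i=0
  ##. -> #   bit 6 = 1  t=0,i=1
  #.# -> #   bit 5 = 1  t=0,i=5
  #.. -> #   bit 4 = 1  t=0,i=2
  .## -> #   bit 3 = 1  t=0,i=6
  .#. -> .   bit 2 = 0  t=0,i=4
  ..# -> .   bit 1 = 0  t=0,i=3
  ... -> .   bit 0 = 0  t=1,i=12
  bits 01111000 = 120

120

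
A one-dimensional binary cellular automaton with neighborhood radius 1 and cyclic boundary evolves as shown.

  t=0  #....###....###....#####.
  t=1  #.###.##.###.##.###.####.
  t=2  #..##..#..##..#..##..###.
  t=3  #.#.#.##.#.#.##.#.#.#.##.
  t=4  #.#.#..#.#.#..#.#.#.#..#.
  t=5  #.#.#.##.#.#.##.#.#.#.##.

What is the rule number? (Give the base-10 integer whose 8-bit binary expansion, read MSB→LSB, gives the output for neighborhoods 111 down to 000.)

199

  nb ###: next=#  (t=0,i=6, bit7=1)
  nb ##.: next=#  (t=0,i=7, bit6=1)
  nb #.#: next=.  (t=0,i=24, bit5=0)
  nb #..: next=.  (t=0,i=1, bit4=0)
  nb .##: next=.  (t=0,i=5, bit3=0)
  nb .#.: next=#  (t=0,i=0, bit2=1)
  nb ..#: next=#  (t=0,i=4, bit1=1)
  nb ...: next=#  (t=0,i=2, bit0=1)
  bits 11000111 = 199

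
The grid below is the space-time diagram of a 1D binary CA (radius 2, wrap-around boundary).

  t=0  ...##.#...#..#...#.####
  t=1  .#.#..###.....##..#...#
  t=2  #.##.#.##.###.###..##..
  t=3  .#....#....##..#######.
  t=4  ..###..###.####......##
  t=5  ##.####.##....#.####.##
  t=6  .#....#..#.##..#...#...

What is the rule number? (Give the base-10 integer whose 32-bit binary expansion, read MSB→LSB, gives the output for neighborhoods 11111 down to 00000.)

840654147

  #####|.  b31=0 t=3,i=17
  ####.|.  b30=0 t=0,i=21
  ###.#|#  b29=1 t=2,i=12
  ###..|#  b28=1 t=0,i=22
  ##.##|.  b27=0 t=2,i=9
  ##.#.|.  b26=0 t=0,i=5
  ##..#|#  b25=1 t=1,i=16
  ##...|.  b24=0 t=0,i=0
  #.###|.  b23=0 t=0,i=19
  #.##.|.  b22=0 t=2,i=2
  #.#.#|.  b21=0 t=1,i=1
  #.#..|#  b20=1 t=0,i=6
  #..##|#  b19=1 t=1,i=5
  #..#.|.  b18=0 t=0,i=12
  #...#|#  b17=1 t=0,i=1
  #....|#  b16=1 t=1,i=10
  .####|.  b15=0 t=0,i=20
  .###.|#  b14=1 t=1,i=7
  .##.#|.  b13=0 t=0,i=4
  .##..|#  b12=1 t=1,i=15
  .#.##|#  b11=1 t=0,i=18
  .#.#.|#  b10=1 t=1,i=0
  .#..#|.  b9=0 t=0,i=11
  .#...|#  b8=1 t=0,i=7
  ..###|.  b7=0 t=1,i=6
  ..##.|#  b6=1 t=0,i=3
  ..#.#|.  b5=0 t=0,i=17
  ..#..|.  b4=0 t=0,i=10
  ...##|.  b3=0 t=0,i=2
  ...#.|.  b2=0 t=0,i=9
  ....#|#  b1=1 t=1,i=12
  .....|#  b0=1 t=1,i=11
  bits 00110010000110110101110101000011 = 840654147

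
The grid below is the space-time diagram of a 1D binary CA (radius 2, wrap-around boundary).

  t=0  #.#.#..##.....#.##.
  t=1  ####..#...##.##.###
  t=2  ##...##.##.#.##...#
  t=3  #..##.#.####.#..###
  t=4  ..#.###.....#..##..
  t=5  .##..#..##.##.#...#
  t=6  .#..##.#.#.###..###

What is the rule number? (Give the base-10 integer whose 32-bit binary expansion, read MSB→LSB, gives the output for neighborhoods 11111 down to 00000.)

  #####|#  b31=1 t=1,i=0
  ####.|.  b30=0 t=1,i=2
  ###.#|.  b29=0 t=3,i=11
  ###..|.  b28=0 t=1,i=3
  ##.##|.  b27=0 t=1,i=12
  ##.#.|#  b26=1 t=0,i=18
  ##..#|.  b25=0 t=1,i=4
  ##...|.  b24=0 t=0,i=9
  #.###|.  b23=0 t=1,i=16
  #.##.|#  b22=1 t=0,i=16
  #.#.#|#  b21=1 t=0,i=0
  #.#..|.  b20=0 t=0,i=4
  #..##|#  b19=1 t=0,i=6
  #..#.|#  b18=1 t=1,i=5
  #...#|#  b17=1 t=1,i=8
  #....|#  b16=1 t=0,i=10
  .####|.  b15=0 t=1,i=17
  .###.|#  b14=1 t=2,i=0
  .##.#|#  b13=1 t=0,i=17
  .##..|.  b12=0 t=0,i=8
  .#.##|.  b11=0 t=0,i=15
  .#.#.|#  b10=1 t=0,i=1
  .#..#|.  b9=0 t=0,i=5
  .#...|.  b8=0 t=1,i=7
  ..###|#  b7=1 t=2,i=18
  ..##.|.  b6=0 t=0,i=7
  ..#.#|#  b5=1 t=0,i=14
  ..#..|#  b4=1 t=1,i=6
  ...##|#  b3=1 t=1,i=9
  ...#.|#  b2=1 t=0,i=13
  ....#|.  b1=0 t=0,i=12
  .....|#  b0=1 t=0,i=11
  bits 10000100011011110110010010111101 = 2221892797

2221892797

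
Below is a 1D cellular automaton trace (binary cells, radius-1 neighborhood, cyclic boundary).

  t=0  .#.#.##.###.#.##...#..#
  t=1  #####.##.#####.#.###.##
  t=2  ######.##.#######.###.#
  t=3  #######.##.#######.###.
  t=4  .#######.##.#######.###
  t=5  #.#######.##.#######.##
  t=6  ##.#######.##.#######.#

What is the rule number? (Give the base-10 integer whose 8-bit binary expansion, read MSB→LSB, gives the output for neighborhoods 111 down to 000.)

  ###|#  b7=1 t=0,i=9
  ##.|#  b6=1 t=0,i=6
  #.#|#  b5=1 t=0,i=0
  #..|.  b4=0 t=0,i=16
  .##|.  b3=0 t=0,i=5
  .#.|#  b2=1 t=0,i=1
  ..#|#  b1=1 t=0,i=18
  ...|#  b0=1 t=0,i=17
  bits 11100111 = 231

231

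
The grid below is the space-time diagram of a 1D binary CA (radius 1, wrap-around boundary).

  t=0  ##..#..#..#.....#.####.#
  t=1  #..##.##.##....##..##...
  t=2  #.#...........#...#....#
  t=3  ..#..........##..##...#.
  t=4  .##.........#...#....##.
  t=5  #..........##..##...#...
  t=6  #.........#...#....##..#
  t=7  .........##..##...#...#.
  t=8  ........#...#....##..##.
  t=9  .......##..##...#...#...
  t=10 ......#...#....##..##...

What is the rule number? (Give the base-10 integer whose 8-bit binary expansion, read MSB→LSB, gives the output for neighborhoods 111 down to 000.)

  nb ###: next=#  (t=0,i=0, bit7=1)
  nb ##.: next=.  (t=0,i=1, bit6=0)
  nb #.#: next=.  (t=0,i=17, bit5=0)
  nb #..: next=.  (t=0,i=2, bit4=0)
  nb .##: next=.  (t=0,i=18, bit3=0)
  nb .#.: next=#  (t=0,i=4, bit2=1)
  nb ..#: next=#  (t=0,i=3, bit1=1)
  nb ...: next=.  (t=0,i=12, bit0=0)
  bits 10000110 = 134

134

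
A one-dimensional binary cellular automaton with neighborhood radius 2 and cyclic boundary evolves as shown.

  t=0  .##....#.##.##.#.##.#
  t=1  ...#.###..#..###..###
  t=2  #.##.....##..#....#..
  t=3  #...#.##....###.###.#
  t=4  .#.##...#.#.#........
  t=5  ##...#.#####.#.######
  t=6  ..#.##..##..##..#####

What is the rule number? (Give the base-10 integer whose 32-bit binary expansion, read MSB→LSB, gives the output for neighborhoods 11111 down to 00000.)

  ##### -> #   bit 31 = 1  t=5,i=9
  ####. -> .   bit 30 = 0  t=5,i=0
  ###.# -> .   bit 29 = 0  t=3,i=14
  ###.. -> .   bit 28 = 0  t=1,i=7
  ##.## -> .   bit 27 = 0  t=0,i=11
  ##.#. -> #   bit 26 = 1  t=0,i=14
  ##..# -> .   bit 25 = 0  t=1,i=8
  ##... -> #   bit 24 = 1  t=0,i=3
  #.### -> .   bit 23 = 0  t=1,i=5
  #.##. -> .   bit 22 = 0  t=0,i=1
  #.#.# -> #   bit 21 = 1  t=0,i=15
  #.#.. -> .   bit 20 = 0  t=4,i=12
  #..## -> .   bit 19 = 0  t=1,i=12
  #..#. -> #   bit 18 = 1  t=1,i=9
  #...# -> .   bit 17 = 0  t=1,i=1
  #.... -> .   bit 16 = 0  t=0,i=4
  .#### -> #   bit 15 = 1  t=5,i=8
  .###. -> .   bit 14 = 0  t=1,i=6
  .##.# -> #   bit 13 = 1  t=0,i=10
  .##.. -> .   bit 12 = 0  t=0,i=2
  .#.## -> .   bit 11 = 0  t=0,i=0
  .#.#. -> #   bit 10 = 1  t=4,i=9
  .#..# -> .   bit 9 = 0  t=1,i=11
  .#... -> #   bit 8 = 1  t=2,i=14
  ..### -> #   bit 7 = 1  t=1,i=13
  ..##. -> .   bit 6 = 0  t=2,i=9
  ..#.# -> #   bit 5 = 1  t=0,i=7
  ..#.. -> #   bit 4 = 1  t=1,i=10
  ...## -> .   bit 3 = 0  t=2,i=8
  ...#. -> #   bit 2 = 1  t=0,i=6
  ....# -> #   bit 1 = 1  t=0,i=5
  ..... -> #   bit 0 = 1  t=2,i=6
  bits 10000101001001001010010110110111 = 2233771447

2233771447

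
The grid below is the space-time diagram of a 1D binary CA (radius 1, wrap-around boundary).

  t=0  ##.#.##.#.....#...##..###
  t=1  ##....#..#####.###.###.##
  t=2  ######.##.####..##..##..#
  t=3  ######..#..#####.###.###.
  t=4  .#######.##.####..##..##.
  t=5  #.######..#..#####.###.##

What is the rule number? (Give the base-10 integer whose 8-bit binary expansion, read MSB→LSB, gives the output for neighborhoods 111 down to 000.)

  ### -> #   bit 7 = 1  t=0,i=0
  ##. -> #   bit 6 = 1  t=0,i=1
  #.# -> .   bit 5 = 0  t=0,i=2
  #.. -> #   bit 4 = 1  t=0,i=9
  .## -> .   bit 3 = 0  t=0,i=5
  .#. -> .   bit 2 = 0  t=0,i=3
  ..# -> #   bit 1 = 1  t=0,i=13
  ... -> #   bit 0 = 1  t=0,i=10
  bits 11010011 = 211

211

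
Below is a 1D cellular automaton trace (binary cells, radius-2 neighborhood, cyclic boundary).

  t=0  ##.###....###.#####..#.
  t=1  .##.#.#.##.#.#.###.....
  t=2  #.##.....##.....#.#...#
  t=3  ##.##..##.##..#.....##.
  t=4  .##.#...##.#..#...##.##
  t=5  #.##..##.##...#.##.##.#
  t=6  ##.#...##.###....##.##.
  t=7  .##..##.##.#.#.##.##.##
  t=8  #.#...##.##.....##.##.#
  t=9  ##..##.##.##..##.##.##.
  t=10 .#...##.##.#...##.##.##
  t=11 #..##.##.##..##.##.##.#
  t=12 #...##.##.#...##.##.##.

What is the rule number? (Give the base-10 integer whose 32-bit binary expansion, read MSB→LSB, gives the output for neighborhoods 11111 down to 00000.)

  #####|#  b31=1 t=0,i=16
  ####.|#  b30=1 t=0,i=17
  ###.#|.  b29=0 t=0,i=12
  ###..|.  b28=0 t=0,i=5
  ##.##|#  b27=1 t=0,i=2
  ##.#.|#  b26=1 t=1,i=3
  ##..#|.  b25=0 t=0,i=19
  ##...|#  b24=1 t=0,i=6
  #.###|.  b23=0 t=0,i=3
  #.##.|.  b22=0 t=0,i=0
  #.#.#|.  b21=0 t=1,i=4
  #.#..|.  b20=0 t=2,i=18
  #..##|.  b19=0 t=3,i=6
  #..#.|.  b18=0 t=0,i=20
  #...#|#  b17=1 t=2,i=20
  #....|.  b16=0 t=0,i=7
  .####|#  b15=1 t=0,i=15
  .###.|#  b14=1 t=0,i=4
  .##.#|#  b13=1 t=0,i=1
  .##..|#  b12=1 t=2,i=3
  .#.##|.  b11=0 t=0,i=22
  .#.#.|.  b10=0 t=1,i=5
  .#..#|.  b9=0 t=4,i=12
  .#...|.  b8=0 t=2,i=19
  ..###|.  b7=0 t=0,i=10
  ..##.|.  b6=0 t=1,i=1
  ..#.#|.  b5=0 t=0,i=21
  ..#..|#  b4=1 t=3,i=14
  ...##|#  b3=1 t=0,i=9
  ...#.|.  b2=0 t=2,i=15
  ....#|#  b1=1 t=0,i=8
  .....|.  b0=0 t=1,i=20
  bits 11001101000000101111000000011010 = 3439521818

3439521818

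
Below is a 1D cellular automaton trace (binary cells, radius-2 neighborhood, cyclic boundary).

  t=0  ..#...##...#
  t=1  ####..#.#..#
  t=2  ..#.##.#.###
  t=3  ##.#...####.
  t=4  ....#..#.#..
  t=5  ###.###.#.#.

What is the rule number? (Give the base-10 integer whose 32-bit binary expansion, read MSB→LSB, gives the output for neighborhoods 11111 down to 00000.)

1135366099

  nb #####: next=.  (t=1,i=1, bit31=0)
  nb ####.: next=#  (t=1,i=2, bit30=1)
  nb ###.#: next=.  (t=3,i=10, bit29=0)
  nb ###..: next=.  (t=1,i=3, bit28=0)
  nb ##.##: next=.  (t=3,i=11, bit27=0)
  nb ##.#.: next=.  (t=2,i=6, bit26=0)
  nb ##..#: next=#  (t=1,i=4, bit25=1)
  nb ##...: next=#  (t=0,i=8, bit24=1)
  nb #.###: next=#  (t=2,i=9, bit23=1)
  nb #.##.: next=.  (t=2,i=4, bit22=0)
  nb #.#.#: next=#  (t=2,i=7, bit21=1)
  nb #.#..: next=.  (t=1,i=8, bit20=0)
  nb #..##: next=#  (t=1,i=10, bit19=1)
  nb #..#.: next=#  (t=0,i=1, bit18=1)
  nb #...#: next=.  (t=0,i=4, bit17=0)
  nb #....: next=.  (t=4,i=11, bit16=0)
  nb .####: next=.  (t=1,i=0, bit15=0)
  nb .###.: next=#  (t=2,i=10, bit14=1)
  nb .##.#: next=.  (t=2,i=5, bit13=0)
  nb .##..: next=.  (t=0,i=7, bit12=0)
  nb .#.##: next=#  (t=2,i=3, bit11=1)
  nb .#.#.: next=#  (t=1,i=7, bit10=1)
  nb .#..#: next=#  (t=0,i=0, bit9=1)
  nb .#...: next=#  (t=0,i=3, bit8=1)
  nb ..###: next=#  (t=1,i=11, bit7=1)
  nb ..##.: next=#  (t=0,i=6, bit6=1)
  nb ..#.#: next=.  (t=1,i=6, bit5=0)
  nb ..#..: next=#  (t=0,i=2, bit4=1)
  nb ...##: next=.  (t=0,i=5, bit3=0)
  nb ...#.: next=.  (t=0,i=10, bit2=0)
  nb ....#: next=#  (t=4,i=2, bit1=1)
  nb .....: next=#  (t=4,i=0, bit0=1)
  bits 01000011101011000100111111010011 = 1135366099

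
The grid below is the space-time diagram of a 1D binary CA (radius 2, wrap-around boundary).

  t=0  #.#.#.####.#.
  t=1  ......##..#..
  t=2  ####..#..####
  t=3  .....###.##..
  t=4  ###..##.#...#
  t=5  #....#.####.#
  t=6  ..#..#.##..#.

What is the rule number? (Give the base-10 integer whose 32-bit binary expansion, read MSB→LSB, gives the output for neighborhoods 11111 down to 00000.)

211272689

  nb #####: next=.  (t=2,i=0, bit31=0)
  nb ####.: next=.  (t=0,i=8, bit30=0)
  nb ###.#: next=.  (t=0,i=9, bit29=0)
  nb ###..: next=.  (t=2,i=3, bit28=0)
  nb ##.##: next=#  (t=3,i=8, bit27=1)
  nb ##.#.: next=#  (t=0,i=10, bit26=1)
  nb ##..#: next=.  (t=1,i=8, bit25=0)
  nb ##...: next=.  (t=3,i=11, bit24=0)
  nb #.###: next=#  (t=0,i=6, bit23=1)
  nb #.##.: next=.  (t=3,i=9, bit22=0)
  nb #.#.#: next=.  (t=0,i=0, bit21=0)
  nb #.#..: next=#  (t=4,i=8, bit20=1)
  nb #..##: next=.  (t=2,i=8, bit19=0)
  nb #..#.: next=#  (t=1,i=9, bit18=1)
  nb #...#: next=#  (t=4,i=10, bit17=1)
  nb #....: next=#  (t=1,i=12, bit16=1)
  nb .####: next=#  (t=0,i=7, bit15=1)
  nb .###.: next=#  (t=3,i=6, bit14=1)
  nb .##.#: next=.  (t=4,i=6, bit13=0)
  nb .##..: next=.  (t=1,i=7, bit12=0)
  nb .#.##: next=.  (t=0,i=5, bit11=0)
  nb .#.#.: next=.  (t=0,i=1, bit10=0)
  nb .#..#: next=#  (t=2,i=7, bit9=1)
  nb .#...: next=#  (t=1,i=11, bit8=1)
  nb ..###: next=#  (t=2,i=9, bit7=1)
  nb ..##.: next=#  (t=1,i=6, bit6=1)
  nb ..#.#: next=#  (t=5,i=5, bit5=1)
  nb ..#..: next=#  (t=1,i=10, bit4=1)
  nb ...##: next=.  (t=1,i=5, bit3=0)
  nb ...#.: next=.  (t=5,i=4, bit2=0)
  nb ....#: next=.  (t=1,i=4, bit1=0)
  nb .....: next=#  (t=1,i=0, bit0=1)
  bits 00001100100101111100001111110001 = 211272689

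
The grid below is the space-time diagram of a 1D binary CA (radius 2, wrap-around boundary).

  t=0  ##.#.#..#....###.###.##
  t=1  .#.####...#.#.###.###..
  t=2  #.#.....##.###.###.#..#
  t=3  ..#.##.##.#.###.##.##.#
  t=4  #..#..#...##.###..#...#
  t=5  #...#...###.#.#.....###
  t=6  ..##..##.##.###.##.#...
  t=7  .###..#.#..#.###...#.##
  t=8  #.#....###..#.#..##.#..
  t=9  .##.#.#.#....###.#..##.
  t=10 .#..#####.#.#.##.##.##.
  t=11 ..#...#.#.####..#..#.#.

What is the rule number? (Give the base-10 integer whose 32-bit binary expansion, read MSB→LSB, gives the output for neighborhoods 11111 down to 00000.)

  #####|#  b31=1 t=10,i=6
  ####.|.  b30=0 t=0,i=0
  ###.#|#  b29=1 t=0,i=1
  ###..|.  b28=0 t=1,i=6
  ##.##|#  b27=1 t=0,i=16
  ##.#.|.  b26=0 t=0,i=2
  ##..#|.  b25=0 t=4,i=1
  ##...|.  b24=0 t=1,i=7
  #.###|.  b23=0 t=0,i=17
  #.##.|.  b22=0 t=3,i=4
  #.#.#|#  b21=1 t=0,i=3
  #.#..|#  b20=1 t=0,i=5
  #..##|.  b19=0 t=2,i=21
  #..#.|.  b18=0 t=0,i=7
  #...#|#  b17=1 t=1,i=8
  #....|#  b16=1 t=0,i=10
  .####|.  b15=0 t=0,i=22
  .###.|#  b14=1 t=0,i=14
  .##.#|.  b13=0 t=2,i=0
  .##..|#  b12=1 t=4,i=0
  .#.##|#  b11=1 t=1,i=2
  .#.#.|#  b10=1 t=0,i=4
  .#..#|#  b9=1 t=0,i=6
  .#...|.  b8=0 t=0,i=9
  ..###|.  b7=0 t=0,i=13
  ..##.|#  b6=1 t=2,i=8
  ..#.#|.  b5=0 t=1,i=1
  ..#..|.  b4=0 t=0,i=8
  ...##|#  b3=1 t=0,i=12
  ...#.|#  b2=1 t=1,i=0
  ....#|.  b1=0 t=0,i=11
  .....|#  b0=1 t=2,i=5
  bits 10101000001100110101111001001101 = 2821938765

2821938765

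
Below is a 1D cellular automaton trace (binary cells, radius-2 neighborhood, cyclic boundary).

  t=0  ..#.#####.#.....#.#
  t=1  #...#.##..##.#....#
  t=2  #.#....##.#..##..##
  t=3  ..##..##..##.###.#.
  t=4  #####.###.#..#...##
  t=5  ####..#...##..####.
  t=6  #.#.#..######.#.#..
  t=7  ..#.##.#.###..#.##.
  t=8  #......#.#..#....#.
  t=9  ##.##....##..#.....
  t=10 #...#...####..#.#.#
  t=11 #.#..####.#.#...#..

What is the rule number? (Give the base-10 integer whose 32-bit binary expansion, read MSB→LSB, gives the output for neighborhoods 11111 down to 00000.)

3266450377

  #####|#  b31=1 t=0,i=6
  ####.|#  b30=1 t=0,i=7
  ###.#|.  b29=0 t=0,i=8
  ###..|.  b28=0 t=5,i=3
  ##.##|.  b27=0 t=3,i=12
  ##.#.|.  b26=0 t=0,i=9
  ##..#|#  b25=1 t=1,i=8
  ##...|.  b24=0 t=1,i=1
  #.###|#  b23=1 t=0,i=4
  #.##.|.  b22=0 t=1,i=6
  #.#.#|#  b21=1 t=6,i=2
  #.#..|#  b20=1 t=0,i=10
  #..##|.  b19=0 t=1,i=9
  #..#.|.  b18=0 t=0,i=1
  #...#|#  b17=1 t=1,i=2
  #....|.  b16=0 t=0,i=12
  .####|.  b15=0 t=0,i=5
  .###.|.  b14=0 t=2,i=18
  .##.#|.  b13=0 t=1,i=11
  .##..|#  b12=1 t=1,i=0
  .#.##|.  b11=0 t=0,i=3
  .#.#.|.  b10=0 t=0,i=17
  .#..#|#  b9=1 t=0,i=0
  .#...|#  b8=1 t=0,i=11
  ..###|#  b7=1 t=2,i=17
  ..##.|#  b6=1 t=1,i=10
  ..#.#|.  b5=0 t=0,i=2
  ..#..|.  b4=0 t=4,i=13
  ...##|#  b3=1 t=1,i=17
  ...#.|.  b2=0 t=0,i=15
  ....#|.  b1=0 t=0,i=14
  .....|#  b0=1 t=0,i=13
  bits 11000010101100100001001111001001 = 3266450377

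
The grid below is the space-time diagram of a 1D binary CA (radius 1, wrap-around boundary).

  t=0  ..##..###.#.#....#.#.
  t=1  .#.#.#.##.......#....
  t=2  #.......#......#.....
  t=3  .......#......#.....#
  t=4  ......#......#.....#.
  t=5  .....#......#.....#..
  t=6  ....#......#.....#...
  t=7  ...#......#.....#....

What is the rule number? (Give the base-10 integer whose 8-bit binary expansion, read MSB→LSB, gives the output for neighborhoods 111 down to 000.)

  ###|#  b7=1 t=0,i=7
  ##.|#  b6=1 t=0,i=3
  #.#|.  b5=0 t=0,i=9
  #..|.  b4=0 t=0,i=4
  .##|.  b3=0 t=0,i=2
  .#.|.  b2=0 t=0,i=10
  ..#|#  b1=1 t=0,i=1
  ...|.  b0=0 t=0,i=0
  bits 11000010 = 194

194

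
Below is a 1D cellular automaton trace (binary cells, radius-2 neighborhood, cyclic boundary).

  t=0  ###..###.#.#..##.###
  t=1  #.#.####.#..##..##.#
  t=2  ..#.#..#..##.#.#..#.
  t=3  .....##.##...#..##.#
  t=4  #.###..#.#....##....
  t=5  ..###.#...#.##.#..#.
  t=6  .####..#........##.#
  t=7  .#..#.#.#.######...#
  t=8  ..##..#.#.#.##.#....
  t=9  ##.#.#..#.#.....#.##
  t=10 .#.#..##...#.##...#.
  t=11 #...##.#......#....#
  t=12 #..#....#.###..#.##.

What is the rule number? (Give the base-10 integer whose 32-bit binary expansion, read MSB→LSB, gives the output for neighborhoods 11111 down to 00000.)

3098301323

  ##### -> #   bit 31 = 1  t=0,i=0
  ####. -> .   bit 30 = 0  t=0,i=1
  ###.# -> #   bit 29 = 1  t=0,i=7
  ###.. -> #   bit 28 = 1  t=0,i=2
  ##.## -> #   bit 27 = 1  t=0,i=16
  ##.#. -> .   bit 26 = 0  t=0,i=8
  ##..# -> .   bit 25 = 0  t=0,i=3
  ##... -> .   bit 24 = 0  t=3,i=10
  #.### -> #   bit 23 = 1  t=0,i=17
  #.##. -> .   bit 22 = 0  t=1,i=19
  #.#.# -> #   bit 21 = 1  t=0,i=9
  #.#.. -> .   bit 20 = 0  t=0,i=11
  #..## -> #   bit 19 = 1  t=0,i=4
  #..#. -> #   bit 18 = 1  t=2,i=6
  #...# -> .   bit 17 = 0  t=2,i=0
  #.... -> .   bit 16 = 0  t=3,i=1
  .#### -> .   bit 15 = 0  t=0,i=18
  .###. -> #   bit 14 = 1  t=0,i=6
  .##.# -> .   bit 13 = 0  t=0,i=15
  .##.. -> #   bit 12 = 1  t=1,i=13
  .#.## -> .   bit 11 = 0  t=1,i=3
  .#.#. -> .   bit 10 = 0  t=0,i=10
  .#..# -> #   bit 9 = 1  t=0,i=12
  .#... -> #   bit 8 = 1  t=2,i=19
  ..### -> #   bit 7 = 1  t=0,i=5
  ..##. -> .   bit 6 = 0  t=0,i=14
  ..#.# -> .   bit 5 = 0  t=2,i=2
  ..#.. -> .   bit 4 = 0  t=2,i=7
  ...## -> #   bit 3 = 1  t=3,i=4
  ...#. -> .   bit 2 = 0  t=2,i=1
  ....# -> #   bit 1 = 1  t=3,i=3
  ..... -> #   bit 0 = 1  t=3,i=2
  bits 10111000101011000101001110001011 = 3098301323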